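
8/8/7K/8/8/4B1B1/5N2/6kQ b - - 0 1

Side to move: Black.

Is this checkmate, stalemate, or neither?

checkmate

Black to move; black king on g1.
In check: yes, from the white queen on h1.
King squares — f1: attacked by Qh1; h1: attacked by Nf2; f2: attacked by Be3; g2: attacked by Qh1; h2: attacked by Qh1.
Legal moves for Black: none.
In check with no legal moves → checkmate.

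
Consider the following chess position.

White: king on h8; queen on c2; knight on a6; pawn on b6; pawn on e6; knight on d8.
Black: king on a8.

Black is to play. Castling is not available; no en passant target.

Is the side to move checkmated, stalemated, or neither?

stalemate

Black to move; black king on a8.
In check: no.
King squares — a7: attacked by Pb6; b7: attacked by Nd8; b8: attacked by Na6.
Legal moves for Black: none.
Not in check and no legal moves → stalemate.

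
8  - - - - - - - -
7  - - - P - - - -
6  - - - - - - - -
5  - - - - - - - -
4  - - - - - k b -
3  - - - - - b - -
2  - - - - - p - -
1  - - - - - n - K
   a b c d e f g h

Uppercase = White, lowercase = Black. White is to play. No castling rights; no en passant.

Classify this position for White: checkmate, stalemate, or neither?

checkmate

White to move; white king on h1.
In check: yes, from the black bishop on f3.
King squares — g1: attacked by Pf2; g2: attacked by Bf3; h2: attacked by Nf1.
Legal moves for White: none.
In check with no legal moves → checkmate.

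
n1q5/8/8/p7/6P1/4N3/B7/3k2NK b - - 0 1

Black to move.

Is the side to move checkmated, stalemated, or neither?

neither

Black to move; black king on d1.
In check: yes, from the white knight on e3.
Legal moves for Black: Kd2, Ke1, Kc1.
Black is in check but has 3 legal moves → neither.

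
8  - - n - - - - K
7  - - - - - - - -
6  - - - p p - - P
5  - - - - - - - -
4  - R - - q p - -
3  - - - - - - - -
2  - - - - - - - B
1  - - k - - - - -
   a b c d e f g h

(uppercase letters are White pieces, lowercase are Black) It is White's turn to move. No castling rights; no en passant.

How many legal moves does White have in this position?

White to move; king on h8.
In check: no.
Legal moves: Kg8, Kg7, Rb8, Rb7, Rb6, Rb5, Rxe4, Rd4, Rc4+, Ra4, Rb3, Rb2, Rb1+, Bxf4+, Bg3, Bg1, h7.
Count: 17.

17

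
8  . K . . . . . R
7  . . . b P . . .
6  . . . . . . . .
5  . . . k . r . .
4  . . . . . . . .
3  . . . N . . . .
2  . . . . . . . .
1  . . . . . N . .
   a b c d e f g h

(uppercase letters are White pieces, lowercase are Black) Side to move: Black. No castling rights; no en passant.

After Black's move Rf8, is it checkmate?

After Rf8: white king on b8; in check: yes, from the black rook on f8.
White has 12 legal replies: Kc7, Kb7, Ka7, Rxf8, exf8=Q, exf8=R, exf8=B, exf8=N, e8=Q, e8=R, e8=B, e8=N.
In check but a legal move exists → not checkmate.

no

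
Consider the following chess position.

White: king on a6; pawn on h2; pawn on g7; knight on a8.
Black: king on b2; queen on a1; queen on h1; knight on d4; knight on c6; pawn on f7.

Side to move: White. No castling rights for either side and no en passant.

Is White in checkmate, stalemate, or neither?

neither

White to move; white king on a6.
In check: yes, from the black queen on a1.
Legal moves for White: Kb7, Kb6.
White is in check but has 2 legal moves → neither.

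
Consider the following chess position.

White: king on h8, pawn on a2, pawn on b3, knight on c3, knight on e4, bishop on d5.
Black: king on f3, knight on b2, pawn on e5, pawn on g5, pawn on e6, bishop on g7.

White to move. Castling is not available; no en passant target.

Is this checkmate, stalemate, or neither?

White to move; white king on h8.
In check: yes, from the black bishop on g7.
Legal moves for White: Kg8, Kh7, Kxg7.
White is in check but has 3 legal moves → neither.

neither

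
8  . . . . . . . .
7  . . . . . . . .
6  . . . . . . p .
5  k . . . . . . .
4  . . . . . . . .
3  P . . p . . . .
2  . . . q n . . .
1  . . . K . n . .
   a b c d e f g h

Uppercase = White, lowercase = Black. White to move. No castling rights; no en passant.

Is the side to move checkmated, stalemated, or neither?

checkmate

White to move; white king on d1.
In check: yes, from the black queen on d2.
King squares — c1: attacked by Qd2; e1: attacked by Qd2; c2: attacked by Qd2; d2: attacked by Nf1; e2: attacked by Qd2.
Legal moves for White: none.
In check with no legal moves → checkmate.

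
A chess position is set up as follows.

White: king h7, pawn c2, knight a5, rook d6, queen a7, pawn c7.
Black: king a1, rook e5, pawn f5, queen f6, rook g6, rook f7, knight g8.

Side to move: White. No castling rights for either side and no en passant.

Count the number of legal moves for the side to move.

White to move; king on h7.
In check: yes, from the black rook on f7.
Legal moves: none.
Count: 0.

0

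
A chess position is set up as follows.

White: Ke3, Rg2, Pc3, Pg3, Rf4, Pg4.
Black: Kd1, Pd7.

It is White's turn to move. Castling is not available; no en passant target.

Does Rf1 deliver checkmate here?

yes

After Rf1: black king on d1; in check: yes, from the white rook on f1.
King squares — c1: attacked by Rf1; e1: attacked by Rf1; c2: attacked by Rg2; d2: attacked by Rg2; e2: attacked by Rg2.
Black has no legal moves → checkmate.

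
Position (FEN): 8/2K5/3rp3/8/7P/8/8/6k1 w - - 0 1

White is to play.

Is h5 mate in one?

After h5: black king on g1; in check: no.
Black is not in check, so this cannot be checkmate.

no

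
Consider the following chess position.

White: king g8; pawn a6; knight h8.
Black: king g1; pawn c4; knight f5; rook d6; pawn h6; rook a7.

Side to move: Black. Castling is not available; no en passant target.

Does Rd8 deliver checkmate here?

yes

After Rd8: white king on g8; in check: yes, from the black rook on d8.
King squares — f7: attacked by Ra7; g7: attacked by Nf5; h7: attacked by Ra7; f8: attacked by Rd8; h8: own knight.
White has no legal moves → checkmate.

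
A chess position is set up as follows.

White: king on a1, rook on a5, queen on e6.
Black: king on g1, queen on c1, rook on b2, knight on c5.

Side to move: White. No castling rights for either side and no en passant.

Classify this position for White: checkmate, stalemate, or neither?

checkmate

White to move; white king on a1.
In check: yes, from the black queen on c1.
King squares — b1: attacked by Qc1; a2: attacked by Rb2; b2: attacked by Qc1.
Legal moves for White: none.
In check with no legal moves → checkmate.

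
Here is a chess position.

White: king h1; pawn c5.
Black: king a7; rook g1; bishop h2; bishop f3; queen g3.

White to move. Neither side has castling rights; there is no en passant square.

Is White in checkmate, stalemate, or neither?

checkmate

White to move; white king on h1.
In check: yes, from the black rook on g1 and the black bishop on f3.
King squares — g1: attacked by Bh2; g2: attacked by Rg1; h2: attacked by Qg3.
Legal moves for White: none.
In check with no legal moves → checkmate.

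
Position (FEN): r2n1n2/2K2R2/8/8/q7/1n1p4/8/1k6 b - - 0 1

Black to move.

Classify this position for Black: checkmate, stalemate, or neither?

neither

Black to move; black king on b1.
In check: no.
Legal moves for Black include: Nh7, Nd7, Ng6, Nfe6+, Nxf7, Nb7, Nde6+, Nc6, Rc8+, Rb8, Ra7+, Ra6, Ra5, Qe8, Qd7+, Qa7+, Qc6#, Qa6, ... (list truncated; more exist).
Black has legal moves and is not in check → neither.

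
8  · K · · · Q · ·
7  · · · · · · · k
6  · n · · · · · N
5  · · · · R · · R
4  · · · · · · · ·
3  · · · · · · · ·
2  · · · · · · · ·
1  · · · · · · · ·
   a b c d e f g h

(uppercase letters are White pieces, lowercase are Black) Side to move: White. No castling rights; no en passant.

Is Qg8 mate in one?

yes

After Qg8: black king on h7; in check: yes, from the white queen on g8.
King squares — g6: attacked by Qg8; h6: attacked by Rh5; g7: attacked by Qg8; g8: attacked by Nh6; h8: attacked by Qg8.
Black has no legal moves → checkmate.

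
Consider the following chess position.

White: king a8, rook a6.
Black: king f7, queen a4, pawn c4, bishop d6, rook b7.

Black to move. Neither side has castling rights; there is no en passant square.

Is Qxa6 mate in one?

After Qxa6: white king on a8; in check: yes, from the black queen on a6.
King squares — a7: attacked by Qa6; b7: attacked by Qa6; b8: attacked by Bd6.
White has no legal moves → checkmate.

yes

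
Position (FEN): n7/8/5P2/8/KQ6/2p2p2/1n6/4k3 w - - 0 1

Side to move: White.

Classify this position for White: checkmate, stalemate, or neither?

White to move; white king on a4.
In check: yes, from the black knight on b2.
King squares — a3: available; b3: available; b4: own queen; a5: available; b5: available.
Legal moves for White: Kb5, Ka5, Kb3, Ka3, Qxb2.
White is in check but has 5 legal moves → neither.

neither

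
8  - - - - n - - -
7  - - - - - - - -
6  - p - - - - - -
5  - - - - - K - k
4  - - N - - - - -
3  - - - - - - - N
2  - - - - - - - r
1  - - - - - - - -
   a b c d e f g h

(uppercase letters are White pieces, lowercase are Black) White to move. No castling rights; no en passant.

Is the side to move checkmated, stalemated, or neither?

White to move; white king on f5.
In check: no.
Legal moves for White: Ke6, Ke5, Kf4, Ke4, Nd6, Nxb6, Ne5, Na5, Ne3, Na3, Nd2, Nb2, Ng5, Nf4+, Nf2, Ng1.
White has 16 legal moves and is not in check → neither.

neither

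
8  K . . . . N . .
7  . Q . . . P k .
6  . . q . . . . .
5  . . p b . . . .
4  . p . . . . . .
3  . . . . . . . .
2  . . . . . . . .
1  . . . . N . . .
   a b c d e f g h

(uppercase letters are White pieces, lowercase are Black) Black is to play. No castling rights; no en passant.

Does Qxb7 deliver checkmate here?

yes

After Qxb7: white king on a8; in check: yes, from the black queen on b7.
King squares — a7: attacked by Qb7; b7: attacked by Bd5; b8: attacked by Qb7.
White has no legal moves → checkmate.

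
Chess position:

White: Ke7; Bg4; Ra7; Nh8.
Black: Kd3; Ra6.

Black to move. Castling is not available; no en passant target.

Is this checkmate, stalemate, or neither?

Black to move; black king on d3.
In check: no.
Legal moves for Black include: Rxa7+, Rh6, Rg6, Rf6, Re6+, Rd6, Rc6, Rb6, Ra5, Ra4, Ra3, Ra2, Ra1, Ke4, Kd4, Kc4, Ke3, Kc3, ... (list truncated; more exist).
Black has legal moves and is not in check → neither.

neither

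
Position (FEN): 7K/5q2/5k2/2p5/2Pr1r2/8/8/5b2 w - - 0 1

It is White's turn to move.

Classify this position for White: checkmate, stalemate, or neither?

stalemate

White to move; white king on h8.
In check: no.
King squares — g7: attacked by Kf6; h7: attacked by Qf7; g8: attacked by Qf7.
Legal moves for White: none.
Not in check and no legal moves → stalemate.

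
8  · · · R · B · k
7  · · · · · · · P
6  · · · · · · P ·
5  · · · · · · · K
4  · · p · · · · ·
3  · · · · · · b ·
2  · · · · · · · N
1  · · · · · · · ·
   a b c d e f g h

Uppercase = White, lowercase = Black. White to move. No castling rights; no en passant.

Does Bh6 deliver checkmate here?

yes

After Bh6: black king on h8; in check: yes, from the white rook on d8.
King squares — g7: attacked by Bh6; h7: attacked by Pg6; g8: attacked by Ph7.
Black has no legal moves → checkmate.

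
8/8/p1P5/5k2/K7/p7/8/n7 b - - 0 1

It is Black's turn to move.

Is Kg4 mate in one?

After Kg4: white king on a4; in check: no.
White is not in check, so this cannot be checkmate.

no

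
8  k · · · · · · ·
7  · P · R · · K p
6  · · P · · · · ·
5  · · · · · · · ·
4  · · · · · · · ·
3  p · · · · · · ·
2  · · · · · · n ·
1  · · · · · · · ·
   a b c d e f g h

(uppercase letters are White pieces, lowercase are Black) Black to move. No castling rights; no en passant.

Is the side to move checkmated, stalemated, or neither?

neither

Black to move; black king on a8.
In check: yes, from the white pawn on b7.
Legal moves for Black: Kb8, Ka7.
Black is in check but has 2 legal moves → neither.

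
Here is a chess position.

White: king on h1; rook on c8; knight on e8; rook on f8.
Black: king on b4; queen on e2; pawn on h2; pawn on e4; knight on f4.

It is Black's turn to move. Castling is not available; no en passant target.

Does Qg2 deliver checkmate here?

After Qg2: white king on h1; in check: yes, from the black queen on g2.
King squares — g1: attacked by Qg2; g2: attacked by Nf4; h2: attacked by Qg2.
White has no legal moves → checkmate.

yes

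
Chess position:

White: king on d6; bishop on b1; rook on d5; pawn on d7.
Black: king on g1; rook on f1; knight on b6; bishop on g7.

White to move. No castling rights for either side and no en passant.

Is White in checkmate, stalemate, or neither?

White to move; white king on d6.
In check: no.
Legal moves for White include: Ke7, Kc7, Ke6, Kc6, Kc5, Rh5, Rg5+, Rf5, Re5, Rc5, Rb5, Ra5, Rd4, Rd3, Rd2, Rd1, Bh7, Bg6, ... (list truncated; more exist).
White has legal moves and is not in check → neither.

neither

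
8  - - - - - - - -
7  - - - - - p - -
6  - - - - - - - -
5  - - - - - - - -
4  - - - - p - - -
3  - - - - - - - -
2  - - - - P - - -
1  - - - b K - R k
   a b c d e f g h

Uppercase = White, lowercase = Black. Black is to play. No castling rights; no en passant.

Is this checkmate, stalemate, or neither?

Black to move; black king on h1.
In check: yes, from the white rook on g1.
King squares — g1: available; g2: attacked by Rg1; h2: available.
Legal moves for Black: Kh2, Kxg1.
Black is in check but has 2 legal moves → neither.

neither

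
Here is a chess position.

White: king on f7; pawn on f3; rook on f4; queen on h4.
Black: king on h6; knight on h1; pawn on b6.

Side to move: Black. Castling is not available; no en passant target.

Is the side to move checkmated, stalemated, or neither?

Black to move; black king on h6.
In check: yes, from the white queen on h4.
King squares — g5: attacked by Qh4; h5: attacked by Qh4; g6: attacked by Kf7; g7: attacked by Kf7; h7: attacked by Qh4.
Legal moves for Black: none.
In check with no legal moves → checkmate.

checkmate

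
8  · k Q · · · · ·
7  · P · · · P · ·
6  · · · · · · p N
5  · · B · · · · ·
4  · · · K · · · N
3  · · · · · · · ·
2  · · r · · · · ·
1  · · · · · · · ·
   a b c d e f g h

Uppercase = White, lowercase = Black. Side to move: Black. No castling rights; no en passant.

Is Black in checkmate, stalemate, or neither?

Black to move; black king on b8.
In check: yes, from the white queen on c8.
King squares — a7: attacked by Bc5; b7: attacked by Qc8; c7: attacked by Qc8; a8: attacked by Pb7; c8: attacked by Pb7.
Legal moves for Black: none.
In check with no legal moves → checkmate.

checkmate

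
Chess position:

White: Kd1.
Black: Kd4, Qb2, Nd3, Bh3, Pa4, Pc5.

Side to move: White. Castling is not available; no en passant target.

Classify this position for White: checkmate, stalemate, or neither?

White to move; white king on d1.
In check: no.
King squares — c1: attacked by Qb2; e1: attacked by Nd3; c2: attacked by Qb2; d2: attacked by Qb2; e2: attacked by Qb2.
Legal moves for White: none.
Not in check and no legal moves → stalemate.

stalemate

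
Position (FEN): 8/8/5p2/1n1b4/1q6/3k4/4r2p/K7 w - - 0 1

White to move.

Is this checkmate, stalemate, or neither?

White to move; white king on a1.
In check: no.
King squares — b1: attacked by Qb4; a2: attacked by Re2; b2: attacked by Re2.
Legal moves for White: none.
Not in check and no legal moves → stalemate.

stalemate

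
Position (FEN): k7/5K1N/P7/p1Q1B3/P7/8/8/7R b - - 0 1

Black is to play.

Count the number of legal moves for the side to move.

Black to move; king on a8.
In check: no.
Legal moves: none.
Count: 0.

0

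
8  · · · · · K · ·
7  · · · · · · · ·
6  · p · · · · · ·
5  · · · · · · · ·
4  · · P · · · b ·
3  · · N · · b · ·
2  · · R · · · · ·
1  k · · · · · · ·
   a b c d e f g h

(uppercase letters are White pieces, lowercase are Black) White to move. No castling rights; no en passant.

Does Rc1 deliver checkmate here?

no

After Rc1: black king on a1; in check: yes, from the white rook on c1.
Black has 1 legal reply: Kb2.
In check but a legal move exists → not checkmate.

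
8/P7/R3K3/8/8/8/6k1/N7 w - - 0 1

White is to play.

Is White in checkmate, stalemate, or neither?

neither

White to move; white king on e6.
In check: no.
Legal moves for White include: Kf7, Ke7, Kd7, Kf6, Kd6, Kf5, Ke5, Kd5, Rd6, Rc6, Rb6, Ra5, Ra4, Ra3, Ra2+, Nb3, Nc2, a8=Q+, ... (list truncated; more exist).
White has legal moves and is not in check → neither.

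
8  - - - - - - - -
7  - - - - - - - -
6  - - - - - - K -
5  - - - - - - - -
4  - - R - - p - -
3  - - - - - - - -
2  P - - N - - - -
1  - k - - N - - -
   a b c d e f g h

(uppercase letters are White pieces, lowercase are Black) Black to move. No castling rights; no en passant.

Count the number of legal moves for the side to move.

Black to move; king on b1.
In check: yes, from the white knight on d2.
Legal moves: Kb2, Kxa2, Ka1.
Count: 3.

3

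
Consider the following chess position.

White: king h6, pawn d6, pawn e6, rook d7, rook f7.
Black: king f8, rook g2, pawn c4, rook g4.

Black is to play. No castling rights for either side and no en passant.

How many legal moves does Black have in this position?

Black to move; king on f8.
In check: yes, from the white rook on f7.
Legal moves: Kg8, Ke8.
Count: 2.

2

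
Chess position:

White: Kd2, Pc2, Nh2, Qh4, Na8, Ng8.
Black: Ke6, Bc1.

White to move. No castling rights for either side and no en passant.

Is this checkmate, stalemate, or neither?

White to move; white king on d2.
In check: yes, from the black bishop on c1.
King squares — c1: available; d1: available; e1: available; c2: own pawn; e2: available; c3: available; d3: available; e3: attacked by Bc1.
Legal moves for White: Kd3, Kc3, Ke2, Ke1, Kd1, Kxc1.
White is in check but has 6 legal moves → neither.

neither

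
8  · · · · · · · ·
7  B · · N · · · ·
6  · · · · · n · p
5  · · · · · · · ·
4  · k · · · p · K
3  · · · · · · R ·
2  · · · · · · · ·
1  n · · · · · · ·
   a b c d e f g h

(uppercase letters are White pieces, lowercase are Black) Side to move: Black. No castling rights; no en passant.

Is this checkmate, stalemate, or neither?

neither

Black to move; black king on b4.
In check: no.
Legal moves for Black: Ng8, Ne8, Nh7, Nxd7, Nh5, Nd5, Ng4, Ne4, Kb5, Ka5, Kc4, Ka4, Nb3, Nc2, fxg3, h5, f3.
Black has 17 legal moves and is not in check → neither.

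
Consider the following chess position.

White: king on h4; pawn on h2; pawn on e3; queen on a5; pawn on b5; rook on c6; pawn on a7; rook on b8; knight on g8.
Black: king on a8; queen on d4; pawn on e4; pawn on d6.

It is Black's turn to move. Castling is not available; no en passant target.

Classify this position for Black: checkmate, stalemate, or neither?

Black to move; black king on a8.
In check: yes, from the white rook on b8.
King squares — a7: attacked by Qa5; b7: attacked by Rb8; b8: attacked by Pa7.
Legal moves for Black: none.
In check with no legal moves → checkmate.

checkmate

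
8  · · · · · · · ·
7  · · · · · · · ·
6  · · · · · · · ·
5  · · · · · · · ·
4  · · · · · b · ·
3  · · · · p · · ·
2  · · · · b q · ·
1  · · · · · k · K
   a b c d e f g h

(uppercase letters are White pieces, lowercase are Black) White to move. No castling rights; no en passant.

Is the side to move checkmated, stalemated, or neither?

stalemate

White to move; white king on h1.
In check: no.
King squares — g1: attacked by Kf1; g2: attacked by Kf1; h2: attacked by Qf2.
Legal moves for White: none.
Not in check and no legal moves → stalemate.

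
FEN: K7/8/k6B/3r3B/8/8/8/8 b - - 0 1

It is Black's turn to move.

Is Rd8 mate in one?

yes

After Rd8: white king on a8; in check: yes, from the black rook on d8.
King squares — a7: attacked by Ka6; b7: attacked by Ka6; b8: attacked by Rd8.
White has no legal moves → checkmate.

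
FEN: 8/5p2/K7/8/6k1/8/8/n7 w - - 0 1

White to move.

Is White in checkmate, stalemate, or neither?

White to move; white king on a6.
In check: no.
Legal moves for White: Kb7, Ka7, Kb6, Kb5, Ka5.
White has 5 legal moves and is not in check → neither.

neither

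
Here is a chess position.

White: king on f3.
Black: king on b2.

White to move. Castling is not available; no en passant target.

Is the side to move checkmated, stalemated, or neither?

White to move; white king on f3.
In check: no.
Legal moves for White: Kg4, Kf4, Ke4, Kg3, Ke3, Kg2, Kf2, Ke2.
White has 8 legal moves and is not in check → neither.

neither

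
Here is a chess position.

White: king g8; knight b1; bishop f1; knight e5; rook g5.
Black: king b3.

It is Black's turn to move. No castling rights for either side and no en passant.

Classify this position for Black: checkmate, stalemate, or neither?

Black to move; black king on b3.
In check: no.
Legal moves for Black: Kb4, Ka4, Kc2, Kb2, Ka2.
Black has 5 legal moves and is not in check → neither.

neither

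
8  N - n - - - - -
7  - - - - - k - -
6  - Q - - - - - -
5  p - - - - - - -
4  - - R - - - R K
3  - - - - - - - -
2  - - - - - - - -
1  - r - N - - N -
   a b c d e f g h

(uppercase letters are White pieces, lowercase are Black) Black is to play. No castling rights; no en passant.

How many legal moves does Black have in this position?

Black to move; king on f7.
In check: no.
Legal moves: Ne7, Na7, Nd6, Nxb6, Kf8, Ke8, Ke7, Rxb6, Rb5, Rb4, Rb3, Rb2, Rxd1, Rc1, Ra1, a4.
Count: 16.

16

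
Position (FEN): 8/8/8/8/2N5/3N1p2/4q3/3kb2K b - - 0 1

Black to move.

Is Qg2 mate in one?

yes

After Qg2: white king on h1; in check: yes, from the black queen on g2.
King squares — g1: attacked by Qg2; g2: attacked by Pf3; h2: attacked by Qg2.
White has no legal moves → checkmate.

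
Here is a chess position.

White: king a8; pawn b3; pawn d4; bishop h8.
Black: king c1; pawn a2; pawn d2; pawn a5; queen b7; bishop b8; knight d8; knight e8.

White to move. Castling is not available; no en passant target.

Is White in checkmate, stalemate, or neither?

White to move; white king on a8.
In check: yes, from the black queen on b7.
King squares — a7: attacked by Qb7; b7: attacked by Nd8; b8: attacked by Qb7.
Legal moves for White: none.
In check with no legal moves → checkmate.

checkmate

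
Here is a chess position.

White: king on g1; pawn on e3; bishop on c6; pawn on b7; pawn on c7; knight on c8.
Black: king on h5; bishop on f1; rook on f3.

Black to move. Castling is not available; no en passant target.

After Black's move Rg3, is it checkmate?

After Rg3: white king on g1; in check: yes, from the black rook on g3.
White has 5 legal replies: Kh2, Kf2, Kh1, Kxf1, Bg2.
In check but a legal move exists → not checkmate.

no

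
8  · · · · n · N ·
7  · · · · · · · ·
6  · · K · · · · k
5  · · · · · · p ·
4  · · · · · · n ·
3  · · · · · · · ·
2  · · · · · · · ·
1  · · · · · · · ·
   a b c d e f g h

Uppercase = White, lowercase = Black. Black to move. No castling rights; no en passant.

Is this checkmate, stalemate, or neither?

neither

Black to move; black king on h6.
In check: yes, from the white knight on g8.
King squares — g5: own pawn; h5: available; g6: available; g7: available; h7: available.
Legal moves for Black: Kh7, Kg7, Kg6, Kh5.
Black is in check but has 4 legal moves → neither.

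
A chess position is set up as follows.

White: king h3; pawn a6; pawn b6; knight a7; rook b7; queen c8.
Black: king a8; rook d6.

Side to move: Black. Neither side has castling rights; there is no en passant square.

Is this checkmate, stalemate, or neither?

Black to move; black king on a8.
In check: yes, from the white queen on c8.
King squares — a7: attacked by Pb6; b7: attacked by Pa6; b8: attacked by Rb7.
Legal moves for Black: none.
In check with no legal moves → checkmate.

checkmate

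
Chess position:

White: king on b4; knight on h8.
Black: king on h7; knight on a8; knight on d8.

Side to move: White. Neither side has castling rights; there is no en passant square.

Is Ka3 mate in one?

no

After Ka3: black king on h7; in check: no.
Black is not in check, so this cannot be checkmate.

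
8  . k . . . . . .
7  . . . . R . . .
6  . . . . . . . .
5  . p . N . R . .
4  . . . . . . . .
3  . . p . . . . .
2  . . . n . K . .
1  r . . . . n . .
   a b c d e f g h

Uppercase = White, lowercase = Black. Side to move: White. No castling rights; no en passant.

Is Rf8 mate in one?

yes

After Rf8: black king on b8; in check: yes, from the white rook on f8.
King squares — a7: attacked by Re7; b7: attacked by Re7; c7: attacked by Nd5; a8: attacked by Rf8; c8: attacked by Rf8.
Black has no legal moves → checkmate.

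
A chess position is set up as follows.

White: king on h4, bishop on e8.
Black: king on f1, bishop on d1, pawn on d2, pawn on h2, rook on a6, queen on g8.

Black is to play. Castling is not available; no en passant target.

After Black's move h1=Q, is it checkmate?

After h1=Q: white king on h4; in check: yes, from the black queen on h1.
King squares — g3: attacked by Qg8; h3: attacked by Qh1; g4: attacked by Bd1; g5: attacked by Qg8; h5: attacked by Bd1.
White has no legal moves → checkmate.

yes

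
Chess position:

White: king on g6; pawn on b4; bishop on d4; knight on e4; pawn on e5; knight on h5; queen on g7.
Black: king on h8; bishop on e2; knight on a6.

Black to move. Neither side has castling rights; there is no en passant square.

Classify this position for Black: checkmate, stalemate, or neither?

Black to move; black king on h8.
In check: yes, from the white queen on g7.
King squares — g7: attacked by Nh5; h7: attacked by Kg6; g8: attacked by Qg7.
Legal moves for Black: none.
In check with no legal moves → checkmate.

checkmate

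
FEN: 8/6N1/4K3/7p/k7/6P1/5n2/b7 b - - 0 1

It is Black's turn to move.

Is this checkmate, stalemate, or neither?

neither

Black to move; black king on a4.
In check: no.
Legal moves for Black: Kb5, Ka5, Kb4, Kb3, Ka3, Ng4, Ne4, Nh3, Nd3, Nh1, Nd1, Bxg7, Bf6, Be5, Bd4, Bc3, Bb2, h4.
Black has 18 legal moves and is not in check → neither.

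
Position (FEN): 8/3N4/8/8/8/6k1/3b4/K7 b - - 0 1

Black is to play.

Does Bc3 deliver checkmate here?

no

After Bc3: white king on a1; in check: yes, from the black bishop on c3.
White has 2 legal replies: Ka2, Kb1.
In check but a legal move exists → not checkmate.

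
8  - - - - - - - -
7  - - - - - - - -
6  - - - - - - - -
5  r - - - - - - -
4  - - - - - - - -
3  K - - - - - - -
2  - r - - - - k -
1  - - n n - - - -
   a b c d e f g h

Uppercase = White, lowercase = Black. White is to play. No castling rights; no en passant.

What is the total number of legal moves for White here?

White to move; king on a3.
In check: yes, from the black rook on a5.
Legal moves: none.
Count: 0.

0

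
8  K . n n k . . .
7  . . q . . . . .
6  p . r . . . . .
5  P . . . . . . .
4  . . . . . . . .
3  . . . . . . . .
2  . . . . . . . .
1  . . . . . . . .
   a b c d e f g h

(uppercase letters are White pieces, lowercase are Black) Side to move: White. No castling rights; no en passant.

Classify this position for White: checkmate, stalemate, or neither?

White to move; white king on a8.
In check: no.
King squares — a7: attacked by Qc7; b7: attacked by Qc7; b8: attacked by Qc7.
Legal moves for White: none.
Not in check and no legal moves → stalemate.

stalemate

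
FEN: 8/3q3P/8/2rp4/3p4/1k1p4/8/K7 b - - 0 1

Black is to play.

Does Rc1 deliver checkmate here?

yes

After Rc1: white king on a1; in check: yes, from the black rook on c1.
King squares — b1: attacked by Rc1; a2: attacked by Kb3; b2: attacked by Kb3.
White has no legal moves → checkmate.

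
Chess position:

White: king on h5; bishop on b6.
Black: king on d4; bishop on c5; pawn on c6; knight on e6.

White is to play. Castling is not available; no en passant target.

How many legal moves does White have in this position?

White to move; king on h5.
In check: no.
Legal moves: Bd8, Bc7, Ba7, Bxc5+, Ba5, Kh6, Kg6, Kh4, Kg4.
Count: 9.

9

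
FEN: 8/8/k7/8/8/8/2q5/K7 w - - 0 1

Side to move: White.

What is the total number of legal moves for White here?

White to move; king on a1.
In check: no.
Legal moves: none.
Count: 0.

0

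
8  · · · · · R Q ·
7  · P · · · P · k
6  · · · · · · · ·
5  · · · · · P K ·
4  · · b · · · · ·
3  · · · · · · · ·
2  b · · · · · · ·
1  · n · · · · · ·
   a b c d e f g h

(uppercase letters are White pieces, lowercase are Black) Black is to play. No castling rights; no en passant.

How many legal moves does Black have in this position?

Black to move; king on h7.
In check: yes, from the white queen on g8.
Legal moves: none.
Count: 0.

0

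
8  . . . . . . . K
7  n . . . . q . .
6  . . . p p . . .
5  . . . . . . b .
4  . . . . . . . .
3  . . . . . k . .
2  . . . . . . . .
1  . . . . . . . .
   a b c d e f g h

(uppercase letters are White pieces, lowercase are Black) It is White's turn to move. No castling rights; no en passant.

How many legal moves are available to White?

White to move; king on h8.
In check: no.
Legal moves: none.
Count: 0.

0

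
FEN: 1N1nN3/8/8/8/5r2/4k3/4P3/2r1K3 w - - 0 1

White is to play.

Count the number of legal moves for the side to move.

White to move; king on e1.
In check: yes, from the black rook on c1.
Legal moves: none.
Count: 0.

0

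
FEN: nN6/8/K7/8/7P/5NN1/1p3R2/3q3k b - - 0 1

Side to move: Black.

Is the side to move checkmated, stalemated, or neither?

checkmate

Black to move; black king on h1.
In check: yes, from the white knight on g3.
King squares — g1: attacked by Nf3; g2: attacked by Rf2; h2: attacked by Rf2.
Legal moves for Black: none.
In check with no legal moves → checkmate.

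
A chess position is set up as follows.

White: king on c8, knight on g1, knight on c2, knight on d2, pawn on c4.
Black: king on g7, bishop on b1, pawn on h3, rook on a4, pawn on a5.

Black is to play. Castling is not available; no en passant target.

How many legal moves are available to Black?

16

Black to move; king on g7.
In check: no.
Legal moves: Kh8, Kg8, Kf8, Kh7, Kf7, Kh6, Kg6, Kf6, Rxc4+, Rb4, Ra3, Ra2, Ra1, Bxc2, Ba2, h2.
Count: 16.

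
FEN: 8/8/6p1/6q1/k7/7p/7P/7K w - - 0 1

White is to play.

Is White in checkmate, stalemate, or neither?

stalemate

White to move; white king on h1.
In check: no.
King squares — g1: attacked by Qg5; g2: attacked by Ph3; h2: own pawn.
Legal moves for White: none.
Not in check and no legal moves → stalemate.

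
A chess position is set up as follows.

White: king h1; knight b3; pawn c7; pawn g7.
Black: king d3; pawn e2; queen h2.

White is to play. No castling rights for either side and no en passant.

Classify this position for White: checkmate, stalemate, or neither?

White to move; white king on h1.
In check: yes, from the black queen on h2.
Legal moves for White: Kxh2.
White is in check but has 1 legal move → neither.

neither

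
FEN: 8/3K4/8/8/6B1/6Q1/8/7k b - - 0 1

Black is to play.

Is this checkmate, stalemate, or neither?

stalemate

Black to move; black king on h1.
In check: no.
King squares — g1: attacked by Qg3; g2: attacked by Qg3; h2: attacked by Qg3.
Legal moves for Black: none.
Not in check and no legal moves → stalemate.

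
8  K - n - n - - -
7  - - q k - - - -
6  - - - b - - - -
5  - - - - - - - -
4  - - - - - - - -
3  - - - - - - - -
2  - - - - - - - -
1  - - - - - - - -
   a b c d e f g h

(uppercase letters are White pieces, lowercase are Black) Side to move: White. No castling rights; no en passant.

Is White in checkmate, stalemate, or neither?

stalemate

White to move; white king on a8.
In check: no.
King squares — a7: attacked by Qc7; b7: attacked by Qc7; b8: attacked by Qc7.
Legal moves for White: none.
Not in check and no legal moves → stalemate.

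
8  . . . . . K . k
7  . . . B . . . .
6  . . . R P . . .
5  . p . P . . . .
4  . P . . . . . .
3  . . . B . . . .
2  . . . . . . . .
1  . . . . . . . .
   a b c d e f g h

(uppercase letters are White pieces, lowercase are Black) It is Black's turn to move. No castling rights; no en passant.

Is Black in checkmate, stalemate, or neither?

Black to move; black king on h8.
In check: no.
King squares — g7: attacked by Kf8; h7: attacked by Bd3; g8: attacked by Kf8.
Legal moves for Black: none.
Not in check and no legal moves → stalemate.

stalemate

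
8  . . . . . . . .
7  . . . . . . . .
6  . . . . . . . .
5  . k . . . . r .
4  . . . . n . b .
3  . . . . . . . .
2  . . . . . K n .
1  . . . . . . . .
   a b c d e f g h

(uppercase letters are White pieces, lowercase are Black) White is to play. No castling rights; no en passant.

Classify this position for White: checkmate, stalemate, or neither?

neither

White to move; white king on f2.
In check: yes, from the black knight on e4.
Legal moves for White: Kxg2, Kg1, Kf1.
White is in check but has 3 legal moves → neither.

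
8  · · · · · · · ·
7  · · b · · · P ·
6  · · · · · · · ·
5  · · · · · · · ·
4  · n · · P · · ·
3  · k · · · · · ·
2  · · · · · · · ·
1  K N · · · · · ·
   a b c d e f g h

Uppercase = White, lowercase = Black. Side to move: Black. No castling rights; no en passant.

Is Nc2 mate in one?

yes

After Nc2: white king on a1; in check: yes, from the black knight on c2.
King squares — b1: own knight; a2: attacked by Kb3; b2: attacked by Kb3.
White has no legal moves → checkmate.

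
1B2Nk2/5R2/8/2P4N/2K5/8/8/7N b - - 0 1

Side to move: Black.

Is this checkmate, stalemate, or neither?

neither

Black to move; black king on f8.
In check: yes, from the white rook on f7.
King squares — e7: attacked by Rf7; f7: available; g7: attacked by Nh5; e8: available; g8: available.
Legal moves for Black: Kg8, Kxe8, Kxf7.
Black is in check but has 3 legal moves → neither.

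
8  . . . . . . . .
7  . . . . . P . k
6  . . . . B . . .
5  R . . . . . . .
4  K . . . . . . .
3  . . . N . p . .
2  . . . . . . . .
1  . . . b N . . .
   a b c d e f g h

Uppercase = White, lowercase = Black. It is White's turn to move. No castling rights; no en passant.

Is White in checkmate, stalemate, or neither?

neither

White to move; white king on a4.
In check: yes, from the black bishop on d1.
Legal moves for White: Kb5, Kb4, Ka3, Bb3, Nc2.
White is in check but has 5 legal moves → neither.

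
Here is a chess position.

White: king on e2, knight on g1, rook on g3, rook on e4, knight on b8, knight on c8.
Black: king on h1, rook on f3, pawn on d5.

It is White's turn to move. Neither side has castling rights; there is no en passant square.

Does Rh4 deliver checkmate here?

yes

After Rh4: black king on h1; in check: yes, from the white rook on h4.
King squares — g1: attacked by Rg3; g2: attacked by Rg3; h2: attacked by Rh4.
Black has no legal moves → checkmate.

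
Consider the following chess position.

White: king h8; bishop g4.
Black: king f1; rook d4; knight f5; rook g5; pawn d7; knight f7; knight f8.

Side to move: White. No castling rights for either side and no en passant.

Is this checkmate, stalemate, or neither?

checkmate

White to move; white king on h8.
In check: yes, from the black knight on f7.
King squares — g7: attacked by Nf5; h7: attacked by Nf8; g8: attacked by Rg5.
Legal moves for White: none.
In check with no legal moves → checkmate.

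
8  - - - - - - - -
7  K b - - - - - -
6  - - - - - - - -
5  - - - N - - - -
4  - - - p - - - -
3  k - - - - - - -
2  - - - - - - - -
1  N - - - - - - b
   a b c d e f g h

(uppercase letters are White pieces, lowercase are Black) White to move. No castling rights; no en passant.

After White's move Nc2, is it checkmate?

no

After Nc2: black king on a3; in check: yes, from the white knight on c2.
Black has 4 legal replies: Ka4, Kb3, Kb2, Ka2.
In check but a legal move exists → not checkmate.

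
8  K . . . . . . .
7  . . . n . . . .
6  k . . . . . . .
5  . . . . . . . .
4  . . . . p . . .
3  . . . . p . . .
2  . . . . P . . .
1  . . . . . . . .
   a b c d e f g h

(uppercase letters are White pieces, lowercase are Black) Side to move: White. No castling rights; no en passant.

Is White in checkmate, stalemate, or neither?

stalemate

White to move; white king on a8.
In check: no.
King squares — a7: attacked by Ka6; b7: attacked by Ka6; b8: attacked by Nd7.
Legal moves for White: none.
Not in check and no legal moves → stalemate.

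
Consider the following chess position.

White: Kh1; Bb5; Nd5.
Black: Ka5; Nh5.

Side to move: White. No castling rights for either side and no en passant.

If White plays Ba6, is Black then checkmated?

no

After Ba6: black king on a5; in check: no.
Black is not in check, so this cannot be checkmate.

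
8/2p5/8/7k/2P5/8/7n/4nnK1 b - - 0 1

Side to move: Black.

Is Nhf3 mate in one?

After Nhf3: white king on g1; in check: yes, from the black knight on f3.
White has 3 legal replies: Kf2, Kh1, Kxf1.
In check but a legal move exists → not checkmate.

no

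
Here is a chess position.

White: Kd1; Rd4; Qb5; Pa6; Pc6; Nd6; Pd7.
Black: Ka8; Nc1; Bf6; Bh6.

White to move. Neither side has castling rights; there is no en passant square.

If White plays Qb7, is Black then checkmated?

yes

After Qb7: black king on a8; in check: yes, from the white queen on b7.
King squares — a7: attacked by Qb7; b7: attacked by Pa6; b8: attacked by Qb7.
Black has no legal moves → checkmate.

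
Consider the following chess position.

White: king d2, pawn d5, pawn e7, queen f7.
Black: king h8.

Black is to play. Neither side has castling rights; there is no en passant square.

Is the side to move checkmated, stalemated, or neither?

stalemate

Black to move; black king on h8.
In check: no.
King squares — g7: attacked by Qf7; h7: attacked by Qf7; g8: attacked by Qf7.
Legal moves for Black: none.
Not in check and no legal moves → stalemate.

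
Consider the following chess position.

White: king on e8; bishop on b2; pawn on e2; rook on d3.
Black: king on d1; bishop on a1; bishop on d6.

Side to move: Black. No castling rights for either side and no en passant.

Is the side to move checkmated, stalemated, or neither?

neither

Black to move; black king on d1.
In check: yes, from the white rook on d3.
Legal moves for Black: Kxe2, Kc2, Ke1.
Black is in check but has 3 legal moves → neither.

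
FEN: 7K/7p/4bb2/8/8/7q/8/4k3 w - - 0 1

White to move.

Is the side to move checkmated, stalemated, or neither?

White to move; white king on h8.
In check: yes, from the black bishop on f6.
King squares — g7: attacked by Bf6; h7: attacked by Qh3; g8: attacked by Be6.
Legal moves for White: none.
In check with no legal moves → checkmate.

checkmate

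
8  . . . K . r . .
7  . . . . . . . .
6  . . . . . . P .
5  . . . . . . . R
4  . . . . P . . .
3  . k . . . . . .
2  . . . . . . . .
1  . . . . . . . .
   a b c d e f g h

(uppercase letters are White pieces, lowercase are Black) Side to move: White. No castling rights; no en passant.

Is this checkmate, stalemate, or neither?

neither

White to move; white king on d8.
In check: yes, from the black rook on f8.
King squares — c7: available; d7: available; e7: available; c8: attacked by Rf8; e8: attacked by Rf8.
Legal moves for White: Ke7, Kd7, Kc7.
White is in check but has 3 legal moves → neither.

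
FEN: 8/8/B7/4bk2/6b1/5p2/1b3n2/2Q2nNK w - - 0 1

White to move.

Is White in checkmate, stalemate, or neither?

checkmate

White to move; white king on h1.
In check: yes, from the black knight on f2.
King squares — g1: own knight; g2: attacked by Pf3; h2: attacked by Nf1.
Legal moves for White: none.
In check with no legal moves → checkmate.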